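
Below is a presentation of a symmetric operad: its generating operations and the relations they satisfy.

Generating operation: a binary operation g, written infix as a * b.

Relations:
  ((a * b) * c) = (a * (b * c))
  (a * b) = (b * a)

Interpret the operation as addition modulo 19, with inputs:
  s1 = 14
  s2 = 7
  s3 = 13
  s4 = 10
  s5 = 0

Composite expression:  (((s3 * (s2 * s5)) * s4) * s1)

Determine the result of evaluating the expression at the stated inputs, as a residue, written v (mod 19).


(s2 * s5) = 7
(s3 * (s2 * s5)) = 1
((s3 * (s2 * s5)) * s4) = 11
(((s3 * (s2 * s5)) * s4) * s1) = 6

6 (mod 19)


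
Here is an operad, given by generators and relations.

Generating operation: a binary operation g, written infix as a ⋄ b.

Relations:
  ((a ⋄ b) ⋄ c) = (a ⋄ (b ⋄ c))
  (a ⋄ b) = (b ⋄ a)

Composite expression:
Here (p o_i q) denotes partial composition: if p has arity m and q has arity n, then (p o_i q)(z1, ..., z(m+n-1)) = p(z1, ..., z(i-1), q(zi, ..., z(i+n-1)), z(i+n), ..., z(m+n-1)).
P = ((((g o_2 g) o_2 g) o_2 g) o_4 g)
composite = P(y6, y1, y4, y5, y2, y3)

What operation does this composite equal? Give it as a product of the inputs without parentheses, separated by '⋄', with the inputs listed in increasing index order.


Both nesting and order wash out for g; what remains is which y's occur.
(y1 ⋄ y4) unparenthesizes to y1 ⋄ y4
(y5 ⋄ y2) unparenthesizes to y5 ⋄ y2
((y1 ⋄ y4) ⋄ (y5 ⋄ y2)) unparenthesizes to y1 ⋄ y4 ⋄ y5 ⋄ y2
(((y1 ⋄ y4) ⋄ (y5 ⋄ y2)) ⋄ y3) unparenthesizes to y1 ⋄ y4 ⋄ y5 ⋄ y2 ⋄ y3
(y6 ⋄ (((y1 ⋄ y4) ⋄ (y5 ⋄ y2)) ⋄ y3)) unparenthesizes to y6 ⋄ y1 ⋄ y4 ⋄ y5 ⋄ y2 ⋄ y3
the factors in increasing index order: y1 ⋄ y2 ⋄ y3 ⋄ y4 ⋄ y5 ⋄ y6

y1 ⋄ y2 ⋄ y3 ⋄ y4 ⋄ y5 ⋄ y6


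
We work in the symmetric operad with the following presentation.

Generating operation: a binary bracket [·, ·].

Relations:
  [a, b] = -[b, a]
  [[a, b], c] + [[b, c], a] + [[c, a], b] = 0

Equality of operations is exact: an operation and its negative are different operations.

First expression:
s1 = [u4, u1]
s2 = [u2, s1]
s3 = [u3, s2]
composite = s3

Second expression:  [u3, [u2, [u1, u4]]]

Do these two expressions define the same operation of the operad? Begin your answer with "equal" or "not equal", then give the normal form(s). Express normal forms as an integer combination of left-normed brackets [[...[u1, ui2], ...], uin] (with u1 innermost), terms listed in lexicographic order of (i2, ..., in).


not equal — first -[[[u1, u4], u2], u3], second [[[u1, u4], u2], u3]

The first expression, normalized: -[[[u1, u4], u2], u3]
The second expression, normalized: [[[u1, u4], u2], u3]
No match — not equal.


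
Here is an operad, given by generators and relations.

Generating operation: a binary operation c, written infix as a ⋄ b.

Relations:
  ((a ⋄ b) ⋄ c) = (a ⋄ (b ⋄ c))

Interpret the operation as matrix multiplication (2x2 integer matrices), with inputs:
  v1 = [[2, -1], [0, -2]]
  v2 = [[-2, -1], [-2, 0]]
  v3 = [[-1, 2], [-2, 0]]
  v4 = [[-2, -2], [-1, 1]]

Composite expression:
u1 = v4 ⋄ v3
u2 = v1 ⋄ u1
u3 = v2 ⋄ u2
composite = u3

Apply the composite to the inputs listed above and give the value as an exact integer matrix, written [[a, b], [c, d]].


[[-28, 8], [-26, 12]]

(v4 ⋄ v3) = [[6, -4], [-1, -2]]
(v1 ⋄ (v4 ⋄ v3)) = [[13, -6], [2, 4]]
(v2 ⋄ (v1 ⋄ (v4 ⋄ v3))) = [[-28, 8], [-26, 12]]


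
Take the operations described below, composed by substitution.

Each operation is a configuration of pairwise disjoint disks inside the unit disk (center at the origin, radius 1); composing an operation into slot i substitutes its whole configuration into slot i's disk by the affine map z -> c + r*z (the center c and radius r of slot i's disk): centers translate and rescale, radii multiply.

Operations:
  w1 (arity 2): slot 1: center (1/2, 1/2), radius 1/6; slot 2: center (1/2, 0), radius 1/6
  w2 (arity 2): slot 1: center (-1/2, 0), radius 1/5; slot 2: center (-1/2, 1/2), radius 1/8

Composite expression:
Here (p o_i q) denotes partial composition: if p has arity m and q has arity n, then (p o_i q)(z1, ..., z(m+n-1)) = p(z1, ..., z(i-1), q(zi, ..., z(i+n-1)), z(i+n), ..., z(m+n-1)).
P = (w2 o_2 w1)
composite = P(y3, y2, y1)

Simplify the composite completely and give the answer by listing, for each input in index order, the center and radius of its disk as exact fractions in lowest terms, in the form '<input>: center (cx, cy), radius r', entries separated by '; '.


y1: center (-7/16, 1/2), radius 1/48; y2: center (-7/16, 9/16), radius 1/48; y3: center (-1/2, 0), radius 1/5

Affine substitution under w2: radii multiply and y-centers shift.
tracing y3 down its 1-map path: center (-1/2, 0), radius 1/5
tracing y2 down its 2-map path: center (-7/16, 9/16), radius 1/48
tracing y1 down its 2-map path: center (-7/16, 1/2), radius 1/48


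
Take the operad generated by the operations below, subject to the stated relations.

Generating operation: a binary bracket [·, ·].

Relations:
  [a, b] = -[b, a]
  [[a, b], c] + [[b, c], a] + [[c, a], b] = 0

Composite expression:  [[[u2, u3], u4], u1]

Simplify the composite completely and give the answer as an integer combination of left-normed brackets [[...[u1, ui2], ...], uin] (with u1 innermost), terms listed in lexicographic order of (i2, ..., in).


-[[[u1, u2], u3], u4] + [[[u1, u3], u2], u4] + [[[u1, u4], u2], u3] - [[[u1, u4], u3], u2]


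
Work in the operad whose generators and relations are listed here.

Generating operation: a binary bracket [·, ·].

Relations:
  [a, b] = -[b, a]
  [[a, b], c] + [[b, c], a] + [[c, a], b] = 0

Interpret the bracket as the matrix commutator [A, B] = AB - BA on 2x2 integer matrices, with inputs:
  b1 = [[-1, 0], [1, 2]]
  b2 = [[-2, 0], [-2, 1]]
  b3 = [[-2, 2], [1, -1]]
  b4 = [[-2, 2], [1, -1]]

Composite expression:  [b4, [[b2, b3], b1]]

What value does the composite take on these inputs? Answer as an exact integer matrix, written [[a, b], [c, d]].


[[-28, 42], [-35, 28]]

[b2, b3] = [[4, -6], [5, -4]]
[[b2, b3], b1] = [[-6, -18], [-23, 6]]
[b4, [[b2, b3], b1]] = [[-28, 42], [-35, 28]]


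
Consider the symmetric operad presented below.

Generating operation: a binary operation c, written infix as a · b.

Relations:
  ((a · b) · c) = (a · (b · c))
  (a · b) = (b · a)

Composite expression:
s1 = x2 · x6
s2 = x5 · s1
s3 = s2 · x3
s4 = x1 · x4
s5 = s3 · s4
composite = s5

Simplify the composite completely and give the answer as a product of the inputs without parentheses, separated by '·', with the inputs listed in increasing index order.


x1 · x2 · x3 · x4 · x5 · x6

Reordering under c is free, so list the x-inputs canonically.
(x2 · x6) reduces to x2 · x6
(x5 · (x2 · x6)) reduces to x5 · x2 · x6
((x5 · (x2 · x6)) · x3) reduces to x5 · x2 · x6 · x3
(x1 · x4) reduces to x1 · x4
(((x5 · (x2 · x6)) · x3) · (x1 · x4)) reduces to x5 · x2 · x6 · x3 · x1 · x4
the factors in increasing index order: x1 · x2 · x3 · x4 · x5 · x6


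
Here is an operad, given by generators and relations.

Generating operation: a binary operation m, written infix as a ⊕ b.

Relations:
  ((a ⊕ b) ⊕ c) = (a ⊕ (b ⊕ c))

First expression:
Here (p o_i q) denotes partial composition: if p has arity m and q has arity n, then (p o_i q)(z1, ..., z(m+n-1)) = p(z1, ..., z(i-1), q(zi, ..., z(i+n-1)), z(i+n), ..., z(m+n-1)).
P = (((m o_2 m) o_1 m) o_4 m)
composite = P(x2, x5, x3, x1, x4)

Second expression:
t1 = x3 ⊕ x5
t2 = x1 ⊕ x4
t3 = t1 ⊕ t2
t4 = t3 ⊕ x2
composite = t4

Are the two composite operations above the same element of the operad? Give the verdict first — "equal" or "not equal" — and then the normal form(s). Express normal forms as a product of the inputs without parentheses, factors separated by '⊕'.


not equal; the first gives x2 ⊕ x5 ⊕ x3 ⊕ x1 ⊕ x4 and the second x3 ⊕ x5 ⊕ x1 ⊕ x4 ⊕ x2

In normal form, the first expression is x2 ⊕ x5 ⊕ x3 ⊕ x1 ⊕ x4
In normal form, the second expression is x3 ⊕ x5 ⊕ x1 ⊕ x4 ⊕ x2
The forms do not match — not equal.


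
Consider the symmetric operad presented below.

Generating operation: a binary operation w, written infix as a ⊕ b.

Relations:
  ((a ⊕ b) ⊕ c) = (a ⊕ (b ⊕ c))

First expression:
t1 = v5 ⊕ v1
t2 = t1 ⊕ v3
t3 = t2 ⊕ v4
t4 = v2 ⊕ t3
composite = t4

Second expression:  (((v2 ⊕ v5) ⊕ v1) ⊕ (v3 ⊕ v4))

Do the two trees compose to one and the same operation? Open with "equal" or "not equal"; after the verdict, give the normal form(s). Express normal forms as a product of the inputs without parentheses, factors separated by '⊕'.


equal; both compose to v2 ⊕ v5 ⊕ v1 ⊕ v3 ⊕ v4


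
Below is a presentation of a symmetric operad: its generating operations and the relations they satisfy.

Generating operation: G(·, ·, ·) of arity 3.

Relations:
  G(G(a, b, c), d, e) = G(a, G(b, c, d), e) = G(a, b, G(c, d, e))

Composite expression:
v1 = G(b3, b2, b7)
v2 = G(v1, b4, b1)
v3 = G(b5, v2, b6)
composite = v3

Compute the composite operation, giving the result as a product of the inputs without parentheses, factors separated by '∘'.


b5 ∘ b3 ∘ b2 ∘ b7 ∘ b4 ∘ b1 ∘ b6


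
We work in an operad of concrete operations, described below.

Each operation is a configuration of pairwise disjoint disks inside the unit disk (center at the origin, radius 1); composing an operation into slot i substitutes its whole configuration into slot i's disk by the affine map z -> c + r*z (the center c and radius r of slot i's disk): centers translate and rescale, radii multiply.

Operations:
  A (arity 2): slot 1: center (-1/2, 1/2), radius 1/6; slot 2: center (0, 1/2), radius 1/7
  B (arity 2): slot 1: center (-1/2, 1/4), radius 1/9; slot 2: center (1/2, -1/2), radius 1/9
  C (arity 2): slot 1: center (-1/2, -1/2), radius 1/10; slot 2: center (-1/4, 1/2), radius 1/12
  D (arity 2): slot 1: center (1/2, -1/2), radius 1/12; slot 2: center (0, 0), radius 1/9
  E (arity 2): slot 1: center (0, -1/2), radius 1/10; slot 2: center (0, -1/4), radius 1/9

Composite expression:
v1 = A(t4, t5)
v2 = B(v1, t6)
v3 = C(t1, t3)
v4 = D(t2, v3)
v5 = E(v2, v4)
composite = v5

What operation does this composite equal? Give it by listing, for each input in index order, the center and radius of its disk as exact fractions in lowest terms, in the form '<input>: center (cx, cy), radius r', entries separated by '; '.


Nesting under E composes maps z -> c + r*z down each t-path.
tracing t4 down its 3-map path: center (-1/18, -169/360), radius 1/540
tracing t5 down its 3-map path: center (-1/20, -169/360), radius 1/630
tracing t6 down its 2-map path: center (1/20, -11/20), radius 1/90
tracing t2 down its 2-map path: center (1/18, -11/36), radius 1/108
tracing t1 down its 3-map path: center (-1/162, -83/324), radius 1/810
tracing t3 down its 3-map path: center (-1/324, -79/324), radius 1/972

t1: center (-1/162, -83/324), radius 1/810; t2: center (1/18, -11/36), radius 1/108; t3: center (-1/324, -79/324), radius 1/972; t4: center (-1/18, -169/360), radius 1/540; t5: center (-1/20, -169/360), radius 1/630; t6: center (1/20, -11/20), radius 1/90


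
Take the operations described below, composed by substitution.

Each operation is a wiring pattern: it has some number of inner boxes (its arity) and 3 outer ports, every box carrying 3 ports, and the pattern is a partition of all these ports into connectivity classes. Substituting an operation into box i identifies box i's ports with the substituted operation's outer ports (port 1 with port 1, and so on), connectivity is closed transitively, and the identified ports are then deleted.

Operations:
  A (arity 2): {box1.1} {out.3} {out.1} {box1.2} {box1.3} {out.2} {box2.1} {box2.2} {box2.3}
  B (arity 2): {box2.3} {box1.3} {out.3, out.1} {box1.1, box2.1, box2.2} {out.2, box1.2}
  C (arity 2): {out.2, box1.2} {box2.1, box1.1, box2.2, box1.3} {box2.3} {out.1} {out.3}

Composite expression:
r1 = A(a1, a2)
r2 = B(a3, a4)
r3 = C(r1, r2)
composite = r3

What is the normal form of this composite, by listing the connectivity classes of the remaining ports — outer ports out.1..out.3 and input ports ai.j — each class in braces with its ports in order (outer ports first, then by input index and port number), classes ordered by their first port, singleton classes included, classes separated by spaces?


{out.1} {out.2} {out.3} {a1.1} {a1.2} {a1.3} {a2.1} {a2.2} {a2.3} {a3.1, a4.1, a4.2} {a3.2} {a3.3} {a4.3}

Reachability decides: close wires over C-identified ports.
after A, the pattern on (a1, a2) reads {out.1} {out.2} {out.3} {a1.1} {a1.2} {a1.3} {a2.1} {a2.2} {a2.3} (out.j = its outer ports)
after B, the pattern on (a3, a4) reads {out.1, out.3} {out.2, a3.2} {a3.1, a4.1, a4.2} {a3.3} {a4.3} (out.j = its outer ports)
after C, the pattern on (a1, a2, a3, a4) reads {out.1} {out.2} {out.3} {a1.1} {a1.2} {a1.3} {a2.1} {a2.2} {a2.3} {a3.1, a4.1, a4.2} {a3.2} {a3.3} {a4.3} (out.j = its outer ports)


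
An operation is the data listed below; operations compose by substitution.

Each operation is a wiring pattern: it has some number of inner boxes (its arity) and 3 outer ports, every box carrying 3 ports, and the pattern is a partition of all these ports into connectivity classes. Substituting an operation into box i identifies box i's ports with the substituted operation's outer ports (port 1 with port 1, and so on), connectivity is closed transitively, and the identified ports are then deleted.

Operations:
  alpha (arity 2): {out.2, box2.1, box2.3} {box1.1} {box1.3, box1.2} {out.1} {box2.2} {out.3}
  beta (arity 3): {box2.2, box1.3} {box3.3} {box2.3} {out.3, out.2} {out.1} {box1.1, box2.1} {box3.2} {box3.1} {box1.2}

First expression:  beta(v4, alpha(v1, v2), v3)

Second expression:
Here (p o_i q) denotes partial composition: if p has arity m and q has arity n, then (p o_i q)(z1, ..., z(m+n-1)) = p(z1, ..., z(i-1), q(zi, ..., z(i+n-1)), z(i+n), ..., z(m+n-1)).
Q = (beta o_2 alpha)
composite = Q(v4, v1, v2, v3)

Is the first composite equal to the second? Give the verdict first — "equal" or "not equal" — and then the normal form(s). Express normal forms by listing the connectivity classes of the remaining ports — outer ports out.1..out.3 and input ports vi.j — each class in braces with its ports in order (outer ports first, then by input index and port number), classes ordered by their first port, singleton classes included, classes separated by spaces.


Reducing the first expression gives {out.1} {out.2, out.3} {v1.1} {v1.2, v1.3} {v2.1, v2.3, v4.3} {v2.2} {v3.1} {v3.2} {v3.3} {v4.1} {v4.2}
Reducing the second expression gives {out.1} {out.2, out.3} {v1.1} {v1.2, v1.3} {v2.1, v2.3, v4.3} {v2.2} {v3.1} {v3.2} {v3.3} {v4.1} {v4.2}
The normal forms match — equal.

equal; the common form is {out.1} {out.2, out.3} {v1.1} {v1.2, v1.3} {v2.1, v2.3, v4.3} {v2.2} {v3.1} {v3.2} {v3.3} {v4.1} {v4.2}


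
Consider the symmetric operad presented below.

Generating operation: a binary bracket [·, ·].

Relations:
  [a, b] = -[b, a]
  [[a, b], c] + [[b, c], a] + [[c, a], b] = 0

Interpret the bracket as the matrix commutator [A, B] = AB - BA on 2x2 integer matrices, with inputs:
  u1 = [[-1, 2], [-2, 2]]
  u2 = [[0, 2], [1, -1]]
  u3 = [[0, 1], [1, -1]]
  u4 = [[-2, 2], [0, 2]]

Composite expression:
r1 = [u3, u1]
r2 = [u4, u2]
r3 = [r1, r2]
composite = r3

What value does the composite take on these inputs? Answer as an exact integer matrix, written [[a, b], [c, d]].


[[10, 60], [28, -10]]

[u3, u1] = [[-4, 5], [-1, 4]]
[u4, u2] = [[2, -10], [4, -2]]
[[u3, u1], [u4, u2]] = [[10, 60], [28, -10]]


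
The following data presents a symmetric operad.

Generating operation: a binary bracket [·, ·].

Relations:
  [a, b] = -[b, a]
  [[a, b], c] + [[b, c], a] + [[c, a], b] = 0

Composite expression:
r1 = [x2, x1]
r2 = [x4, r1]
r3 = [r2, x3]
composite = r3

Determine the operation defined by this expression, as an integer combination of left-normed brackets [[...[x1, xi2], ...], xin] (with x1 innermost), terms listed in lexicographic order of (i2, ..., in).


[[[x1, x2], x4], x3]

A multilinear Lie element is pinned by x1-initial words (x1 innermost).
Composite bracket: [[x4, [x2, x1]], x3]
Full expansion: 8 signed words from ab - ba (2^3 = 8).
Only words starting with x1 matter:
  from x1x2x4x3, sign +1: term +[[[x1, x2], x4], x3]


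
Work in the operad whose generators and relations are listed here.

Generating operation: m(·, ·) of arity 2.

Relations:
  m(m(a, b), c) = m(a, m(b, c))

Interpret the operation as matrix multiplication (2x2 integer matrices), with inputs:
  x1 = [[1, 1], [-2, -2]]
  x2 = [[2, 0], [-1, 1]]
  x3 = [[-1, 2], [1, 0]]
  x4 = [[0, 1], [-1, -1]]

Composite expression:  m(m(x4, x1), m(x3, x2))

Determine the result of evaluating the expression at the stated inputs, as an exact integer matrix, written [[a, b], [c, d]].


[[4, -4], [-2, 2]]

m(x4, x1) = [[-2, -2], [1, 1]]
m(x3, x2) = [[-4, 2], [2, 0]]
m(m(x4, x1), m(x3, x2)) = [[4, -4], [-2, 2]]


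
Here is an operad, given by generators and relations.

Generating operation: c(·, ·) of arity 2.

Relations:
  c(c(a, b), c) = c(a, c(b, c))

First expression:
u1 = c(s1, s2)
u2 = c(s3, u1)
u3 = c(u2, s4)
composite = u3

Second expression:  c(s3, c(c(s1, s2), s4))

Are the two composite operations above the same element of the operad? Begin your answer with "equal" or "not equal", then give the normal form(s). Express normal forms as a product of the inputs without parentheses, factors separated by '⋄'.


The first expression, normalized: s3 ⋄ s1 ⋄ s2 ⋄ s4
The second expression, normalized: s3 ⋄ s1 ⋄ s2 ⋄ s4
One common form — equal.

equal: each reduces to s3 ⋄ s1 ⋄ s2 ⋄ s4


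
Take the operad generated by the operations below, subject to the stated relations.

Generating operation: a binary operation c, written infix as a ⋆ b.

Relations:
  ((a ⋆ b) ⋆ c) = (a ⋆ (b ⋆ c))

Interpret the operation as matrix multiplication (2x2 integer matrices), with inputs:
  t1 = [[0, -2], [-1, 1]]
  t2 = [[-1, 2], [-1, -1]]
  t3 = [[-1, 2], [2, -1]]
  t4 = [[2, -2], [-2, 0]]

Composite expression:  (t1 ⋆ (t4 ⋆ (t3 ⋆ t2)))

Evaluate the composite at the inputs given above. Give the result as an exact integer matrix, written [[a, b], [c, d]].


(t3 ⋆ t2) = [[-1, -4], [-1, 5]]
(t4 ⋆ (t3 ⋆ t2)) = [[0, -18], [2, 8]]
(t1 ⋆ (t4 ⋆ (t3 ⋆ t2))) = [[-4, -16], [2, 26]]

[[-4, -16], [2, 26]]


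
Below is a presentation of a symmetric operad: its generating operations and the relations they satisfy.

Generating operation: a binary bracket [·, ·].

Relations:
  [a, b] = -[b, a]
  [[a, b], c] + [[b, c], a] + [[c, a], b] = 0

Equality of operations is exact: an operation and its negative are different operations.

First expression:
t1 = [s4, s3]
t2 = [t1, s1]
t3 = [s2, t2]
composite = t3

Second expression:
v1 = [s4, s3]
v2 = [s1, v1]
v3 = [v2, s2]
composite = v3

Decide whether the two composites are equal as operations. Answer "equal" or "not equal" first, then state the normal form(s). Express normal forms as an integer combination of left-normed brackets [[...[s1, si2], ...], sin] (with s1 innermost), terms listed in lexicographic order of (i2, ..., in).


equal: each reduces to -[[[s1, s3], s4], s2] + [[[s1, s4], s3], s2]

The first expression reduces to -[[[s1, s3], s4], s2] + [[[s1, s4], s3], s2]
The second expression reduces to -[[[s1, s3], s4], s2] + [[[s1, s4], s3], s2]
The forms coincide; equal.


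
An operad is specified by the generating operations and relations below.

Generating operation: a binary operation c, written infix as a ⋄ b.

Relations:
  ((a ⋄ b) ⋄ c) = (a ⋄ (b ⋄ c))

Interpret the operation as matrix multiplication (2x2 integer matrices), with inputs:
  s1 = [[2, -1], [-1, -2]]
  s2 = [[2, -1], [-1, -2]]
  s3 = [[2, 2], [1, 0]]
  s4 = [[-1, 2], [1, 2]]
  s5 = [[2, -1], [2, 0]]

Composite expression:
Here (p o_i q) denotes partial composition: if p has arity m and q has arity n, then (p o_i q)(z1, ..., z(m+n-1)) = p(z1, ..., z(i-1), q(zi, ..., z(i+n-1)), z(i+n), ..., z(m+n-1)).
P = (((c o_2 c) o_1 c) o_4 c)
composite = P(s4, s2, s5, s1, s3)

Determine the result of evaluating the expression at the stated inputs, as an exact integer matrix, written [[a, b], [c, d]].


(s4 ⋄ s2) = [[-4, -3], [0, -5]]
(s1 ⋄ s3) = [[3, 4], [-4, -2]]
(s5 ⋄ (s1 ⋄ s3)) = [[10, 10], [6, 8]]
((s4 ⋄ s2) ⋄ (s5 ⋄ (s1 ⋄ s3))) = [[-58, -64], [-30, -40]]

[[-58, -64], [-30, -40]]


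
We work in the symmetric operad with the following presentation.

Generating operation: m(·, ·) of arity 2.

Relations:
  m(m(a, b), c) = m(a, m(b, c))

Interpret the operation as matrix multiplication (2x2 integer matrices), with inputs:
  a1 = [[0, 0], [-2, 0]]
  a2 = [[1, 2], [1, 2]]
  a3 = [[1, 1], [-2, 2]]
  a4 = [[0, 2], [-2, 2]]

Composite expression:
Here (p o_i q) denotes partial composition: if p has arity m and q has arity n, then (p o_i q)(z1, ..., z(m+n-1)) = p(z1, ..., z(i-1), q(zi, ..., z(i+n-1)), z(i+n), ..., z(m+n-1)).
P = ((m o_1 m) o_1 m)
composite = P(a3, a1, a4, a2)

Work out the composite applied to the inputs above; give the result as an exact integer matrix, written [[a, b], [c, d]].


[[-4, -8], [-8, -16]]


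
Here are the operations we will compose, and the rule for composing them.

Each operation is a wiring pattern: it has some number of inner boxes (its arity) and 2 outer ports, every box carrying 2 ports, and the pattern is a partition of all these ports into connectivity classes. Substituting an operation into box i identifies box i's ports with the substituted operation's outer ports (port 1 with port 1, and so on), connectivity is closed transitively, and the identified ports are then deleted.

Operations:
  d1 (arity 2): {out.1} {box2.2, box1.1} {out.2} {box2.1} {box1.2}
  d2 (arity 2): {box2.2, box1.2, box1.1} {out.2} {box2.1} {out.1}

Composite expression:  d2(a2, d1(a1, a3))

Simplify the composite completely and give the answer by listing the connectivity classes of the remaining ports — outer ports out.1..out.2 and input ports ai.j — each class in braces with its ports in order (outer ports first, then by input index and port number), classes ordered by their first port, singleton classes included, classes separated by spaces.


{out.1} {out.2} {a1.1, a3.2} {a1.2} {a2.1, a2.2} {a3.1}

After gluing at d2, chains via deleted ports link the a-ports.
composing d1 on (a1, a3), with out.j its own outer ports: {out.1} {out.2} {a1.1, a3.2} {a1.2} {a3.1}
composing d2 on (a2, a1, a3), with out.j its own outer ports: {out.1} {out.2} {a1.1, a3.2} {a1.2} {a2.1, a2.2} {a3.1}


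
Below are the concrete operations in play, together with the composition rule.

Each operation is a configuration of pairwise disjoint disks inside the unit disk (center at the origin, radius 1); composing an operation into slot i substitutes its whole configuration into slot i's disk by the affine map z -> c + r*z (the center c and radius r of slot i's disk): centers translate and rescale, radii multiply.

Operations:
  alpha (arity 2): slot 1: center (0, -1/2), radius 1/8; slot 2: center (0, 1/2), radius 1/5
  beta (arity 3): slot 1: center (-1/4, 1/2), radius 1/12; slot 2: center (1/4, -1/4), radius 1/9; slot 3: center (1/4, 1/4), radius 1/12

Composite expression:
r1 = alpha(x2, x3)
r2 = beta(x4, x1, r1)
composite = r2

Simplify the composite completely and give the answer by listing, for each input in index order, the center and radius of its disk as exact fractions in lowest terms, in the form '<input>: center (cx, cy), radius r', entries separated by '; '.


Affine substitution under beta: radii multiply and x-centers shift.
input x4: composing its 1 substitution step yields center (-1/4, 1/2), radius 1/12
input x1: composing its 1 substitution step yields center (1/4, -1/4), radius 1/9
input x2: composing its 2 substitution steps yields center (1/4, 5/24), radius 1/96
input x3: composing its 2 substitution steps yields center (1/4, 7/24), radius 1/60

x1: center (1/4, -1/4), radius 1/9; x2: center (1/4, 5/24), radius 1/96; x3: center (1/4, 7/24), radius 1/60; x4: center (-1/4, 1/2), radius 1/12


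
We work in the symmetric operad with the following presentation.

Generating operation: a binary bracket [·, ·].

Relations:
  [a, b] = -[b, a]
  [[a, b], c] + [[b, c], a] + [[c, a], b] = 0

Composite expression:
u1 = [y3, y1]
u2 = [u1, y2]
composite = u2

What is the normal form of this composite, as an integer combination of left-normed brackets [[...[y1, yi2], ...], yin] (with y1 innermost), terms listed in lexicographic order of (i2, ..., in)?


-[[y1, y3], y2]

In the tensor algebra, words opening y1 carry the y1-anchored form.
Composite bracket: [[y3, y1], y2]
Under [a, b] = ab - ba we get 4 signed associative words (2^2 = 4).
The y1-initial words carry the normal form:
  word y1y3y2 has sign -1, contributing -[[y1, y3], y2]


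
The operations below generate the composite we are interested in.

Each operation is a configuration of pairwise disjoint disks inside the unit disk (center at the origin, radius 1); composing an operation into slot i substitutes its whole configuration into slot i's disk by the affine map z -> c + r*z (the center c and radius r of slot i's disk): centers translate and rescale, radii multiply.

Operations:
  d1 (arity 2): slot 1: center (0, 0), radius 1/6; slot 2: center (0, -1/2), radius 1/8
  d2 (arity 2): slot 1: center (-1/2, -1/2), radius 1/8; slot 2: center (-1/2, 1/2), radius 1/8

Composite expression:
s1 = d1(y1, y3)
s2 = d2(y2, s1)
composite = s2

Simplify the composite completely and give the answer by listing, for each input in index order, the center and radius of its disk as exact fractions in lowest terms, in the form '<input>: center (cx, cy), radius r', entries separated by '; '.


y1: center (-1/2, 1/2), radius 1/48; y2: center (-1/2, -1/2), radius 1/8; y3: center (-1/2, 7/16), radius 1/64

Affine substitution under d2: radii multiply and y-centers shift.
input y2: applying the 1 nested substitution gives center (-1/2, -1/2), radius 1/8
input y1: applying the 2 nested substitutions gives center (-1/2, 1/2), radius 1/48
input y3: applying the 2 nested substitutions gives center (-1/2, 7/16), radius 1/64


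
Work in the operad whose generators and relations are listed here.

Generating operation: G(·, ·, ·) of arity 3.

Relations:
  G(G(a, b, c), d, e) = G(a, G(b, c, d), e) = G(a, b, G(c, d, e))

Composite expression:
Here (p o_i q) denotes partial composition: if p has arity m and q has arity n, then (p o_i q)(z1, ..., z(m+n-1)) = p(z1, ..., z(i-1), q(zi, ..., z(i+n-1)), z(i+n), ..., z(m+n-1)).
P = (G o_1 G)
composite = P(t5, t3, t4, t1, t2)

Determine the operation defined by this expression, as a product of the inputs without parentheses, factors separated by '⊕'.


t5 ⊕ t3 ⊕ t4 ⊕ t1 ⊕ t2

Key point: G is associative — brackets drop, the t-order remains.
G(t5, t3, t4) spells out as t5 ⊕ t3 ⊕ t4
G(G(t5, t3, t4), t1, t2) spells out as t5 ⊕ t3 ⊕ t4 ⊕ t1 ⊕ t2


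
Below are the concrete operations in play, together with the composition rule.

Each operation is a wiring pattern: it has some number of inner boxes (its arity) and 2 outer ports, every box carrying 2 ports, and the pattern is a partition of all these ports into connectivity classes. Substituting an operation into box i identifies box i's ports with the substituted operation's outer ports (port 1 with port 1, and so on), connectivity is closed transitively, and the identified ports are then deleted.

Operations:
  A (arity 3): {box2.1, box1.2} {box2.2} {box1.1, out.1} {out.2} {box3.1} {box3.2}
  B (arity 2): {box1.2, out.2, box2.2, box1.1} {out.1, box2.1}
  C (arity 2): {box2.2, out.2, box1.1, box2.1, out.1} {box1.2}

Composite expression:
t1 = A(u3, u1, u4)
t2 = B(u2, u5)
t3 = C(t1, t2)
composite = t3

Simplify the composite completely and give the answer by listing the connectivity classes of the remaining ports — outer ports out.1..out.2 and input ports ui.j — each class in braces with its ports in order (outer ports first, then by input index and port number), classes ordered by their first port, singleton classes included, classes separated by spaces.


Substituting into C glues patterns; closure does the rest.
the subtree at A composes to {out.1, u3.1} {out.2} {u1.1, u3.2} {u1.2} {u4.1} {u4.2} on (u3, u1, u4); out.j = own outer ports
the subtree at B composes to {out.1, u5.1} {out.2, u2.1, u2.2, u5.2} on (u2, u5); out.j = own outer ports
the subtree at C composes to {out.1, out.2, u2.1, u2.2, u3.1, u5.1, u5.2} {u1.1, u3.2} {u1.2} {u4.1} {u4.2} on (u3, u1, u4, u2, u5); out.j = own outer ports

{out.1, out.2, u2.1, u2.2, u3.1, u5.1, u5.2} {u1.1, u3.2} {u1.2} {u4.1} {u4.2}


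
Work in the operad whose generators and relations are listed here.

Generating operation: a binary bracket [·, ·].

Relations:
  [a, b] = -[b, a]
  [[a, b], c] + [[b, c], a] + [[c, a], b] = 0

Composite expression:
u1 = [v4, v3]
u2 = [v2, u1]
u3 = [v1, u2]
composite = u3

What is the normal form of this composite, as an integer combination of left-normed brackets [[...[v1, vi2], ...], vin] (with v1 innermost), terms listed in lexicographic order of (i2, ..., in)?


Antisymmetry and Jacobi reduce to v1-anchored left-normed brackets.
Composite bracket: [v1, [v2, [v4, v3]]]
Under [a, b] = ab - ba we get 8 signed associative words (2^3 = 8).
Only words starting with v1 matter:
  the word v1v2v3v4 carries sign -1 and contributes -[[[v1, v2], v3], v4]
  the word v1v2v4v3 carries sign +1 and contributes +[[[v1, v2], v4], v3]
  the word v1v3v4v2 carries sign +1 and contributes +[[[v1, v3], v4], v2]
  the word v1v4v3v2 carries sign -1 and contributes -[[[v1, v4], v3], v2]

-[[[v1, v2], v3], v4] + [[[v1, v2], v4], v3] + [[[v1, v3], v4], v2] - [[[v1, v4], v3], v2]


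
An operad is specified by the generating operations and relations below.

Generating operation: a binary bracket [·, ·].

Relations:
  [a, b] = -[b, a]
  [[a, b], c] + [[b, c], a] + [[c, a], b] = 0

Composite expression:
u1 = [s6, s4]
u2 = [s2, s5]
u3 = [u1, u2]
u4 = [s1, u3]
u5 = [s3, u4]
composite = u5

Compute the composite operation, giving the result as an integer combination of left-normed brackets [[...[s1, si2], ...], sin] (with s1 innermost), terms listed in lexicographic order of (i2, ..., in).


-[[[[[s1, s2], s5], s4], s6], s3] + [[[[[s1, s2], s5], s6], s4], s3] + [[[[[s1, s4], s6], s2], s5], s3] - [[[[[s1, s4], s6], s5], s2], s3] + [[[[[s1, s5], s2], s4], s6], s3] - [[[[[s1, s5], s2], s6], s4], s3] - [[[[[s1, s6], s4], s2], s5], s3] + [[[[[s1, s6], s4], s5], s2], s3]

Antisymmetry and Jacobi reduce to s1-anchored left-normed brackets.
Composite bracket: [s3, [s1, [[s6, s4], [s2, s5]]]]
Under [a, b] = ab - ba we get 32 signed associative words (2^5 = 32).
The s1-initial words carry the normal form:
  from s1s2s5s4s6s3, sign -1: term -[[[[[s1, s2], s5], s4], s6], s3]
  from s1s2s5s6s4s3, sign +1: term +[[[[[s1, s2], s5], s6], s4], s3]
  from s1s4s6s2s5s3, sign +1: term +[[[[[s1, s4], s6], s2], s5], s3]
  from s1s4s6s5s2s3, sign -1: term -[[[[[s1, s4], s6], s5], s2], s3]
  from s1s5s2s4s6s3, sign +1: term +[[[[[s1, s5], s2], s4], s6], s3]
  from s1s5s2s6s4s3, sign -1: term -[[[[[s1, s5], s2], s6], s4], s3]
  from s1s6s4s2s5s3, sign -1: term -[[[[[s1, s6], s4], s2], s5], s3]
  from s1s6s4s5s2s3, sign +1: term +[[[[[s1, s6], s4], s5], s2], s3]


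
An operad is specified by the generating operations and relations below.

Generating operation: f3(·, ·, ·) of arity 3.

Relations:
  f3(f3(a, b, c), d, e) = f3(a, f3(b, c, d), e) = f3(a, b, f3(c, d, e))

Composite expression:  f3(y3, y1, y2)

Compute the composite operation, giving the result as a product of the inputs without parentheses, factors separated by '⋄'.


y3 ⋄ y1 ⋄ y2


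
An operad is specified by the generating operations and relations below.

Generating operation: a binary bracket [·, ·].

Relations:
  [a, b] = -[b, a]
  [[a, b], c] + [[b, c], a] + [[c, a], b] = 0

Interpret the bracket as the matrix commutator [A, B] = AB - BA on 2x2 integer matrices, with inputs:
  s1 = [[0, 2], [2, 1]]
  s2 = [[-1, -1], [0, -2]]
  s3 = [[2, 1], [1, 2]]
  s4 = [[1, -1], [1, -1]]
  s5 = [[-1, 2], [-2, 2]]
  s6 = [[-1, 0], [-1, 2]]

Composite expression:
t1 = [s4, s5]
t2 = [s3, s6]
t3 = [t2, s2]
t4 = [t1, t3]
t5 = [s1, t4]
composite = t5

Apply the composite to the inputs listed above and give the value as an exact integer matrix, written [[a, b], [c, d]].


[[-24, 2], [-14, 24]]


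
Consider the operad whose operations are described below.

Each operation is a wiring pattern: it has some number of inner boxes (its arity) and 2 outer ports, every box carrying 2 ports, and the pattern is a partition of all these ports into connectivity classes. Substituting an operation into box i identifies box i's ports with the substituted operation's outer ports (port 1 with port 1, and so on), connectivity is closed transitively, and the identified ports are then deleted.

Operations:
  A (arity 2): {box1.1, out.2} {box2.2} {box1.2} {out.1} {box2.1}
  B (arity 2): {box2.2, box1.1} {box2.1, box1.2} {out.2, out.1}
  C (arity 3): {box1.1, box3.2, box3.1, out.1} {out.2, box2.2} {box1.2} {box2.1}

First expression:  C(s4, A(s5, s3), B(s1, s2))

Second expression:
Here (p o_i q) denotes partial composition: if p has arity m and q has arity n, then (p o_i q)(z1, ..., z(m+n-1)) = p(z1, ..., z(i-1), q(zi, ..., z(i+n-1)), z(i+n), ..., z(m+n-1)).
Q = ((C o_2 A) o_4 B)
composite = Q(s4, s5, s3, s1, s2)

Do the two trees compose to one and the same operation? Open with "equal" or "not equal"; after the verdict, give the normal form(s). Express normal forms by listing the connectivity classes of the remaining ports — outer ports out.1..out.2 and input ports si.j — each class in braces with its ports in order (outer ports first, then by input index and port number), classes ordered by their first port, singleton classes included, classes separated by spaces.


equal; the common form is {out.1, s4.1} {out.2, s5.1} {s1.1, s2.2} {s1.2, s2.1} {s3.1} {s3.2} {s4.2} {s5.2}

Normal form of the first expression: {out.1, s4.1} {out.2, s5.1} {s1.1, s2.2} {s1.2, s2.1} {s3.1} {s3.2} {s4.2} {s5.2}
Normal form of the second expression: {out.1, s4.1} {out.2, s5.1} {s1.1, s2.2} {s1.2, s2.1} {s3.1} {s3.2} {s4.2} {s5.2}
The forms coincide; equal.


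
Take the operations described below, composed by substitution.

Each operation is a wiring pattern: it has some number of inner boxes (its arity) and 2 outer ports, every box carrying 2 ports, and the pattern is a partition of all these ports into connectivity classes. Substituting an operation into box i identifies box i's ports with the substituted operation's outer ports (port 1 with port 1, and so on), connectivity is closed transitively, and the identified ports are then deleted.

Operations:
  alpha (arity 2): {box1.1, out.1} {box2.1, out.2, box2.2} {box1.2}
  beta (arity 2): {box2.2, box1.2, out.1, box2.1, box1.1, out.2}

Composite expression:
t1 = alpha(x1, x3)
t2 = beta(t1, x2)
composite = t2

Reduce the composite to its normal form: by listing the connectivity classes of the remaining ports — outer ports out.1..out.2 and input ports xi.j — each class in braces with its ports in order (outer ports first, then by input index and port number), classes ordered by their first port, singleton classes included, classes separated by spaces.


{out.1, out.2, x1.1, x2.1, x2.2, x3.1, x3.2} {x1.2}

Connectivity passes through glued beta-boundaries; trace each wire chain.
alpha over (x1, x3) gives {out.1, x1.1} {out.2, x3.1, x3.2} {x1.2}, out.j being that stage's outer ports
beta over (x1, x3, x2) gives {out.1, out.2, x1.1, x2.1, x2.2, x3.1, x3.2} {x1.2}, out.j being that stage's outer ports


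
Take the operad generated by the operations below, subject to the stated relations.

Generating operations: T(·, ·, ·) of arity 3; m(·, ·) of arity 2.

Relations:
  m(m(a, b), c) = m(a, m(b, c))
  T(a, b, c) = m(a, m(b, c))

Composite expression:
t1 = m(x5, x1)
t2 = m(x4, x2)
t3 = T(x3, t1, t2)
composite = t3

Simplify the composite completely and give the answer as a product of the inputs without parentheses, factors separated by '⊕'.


x3 ⊕ x5 ⊕ x1 ⊕ x4 ⊕ x2

Under associativity of T, the answer is the x's in reading order.
m(x5, x1) flattens to x5 ⊕ x1
m(x4, x2) flattens to x4 ⊕ x2
T(x3, m(x5, x1), m(x4, x2)) flattens to x3 ⊕ x5 ⊕ x1 ⊕ x4 ⊕ x2


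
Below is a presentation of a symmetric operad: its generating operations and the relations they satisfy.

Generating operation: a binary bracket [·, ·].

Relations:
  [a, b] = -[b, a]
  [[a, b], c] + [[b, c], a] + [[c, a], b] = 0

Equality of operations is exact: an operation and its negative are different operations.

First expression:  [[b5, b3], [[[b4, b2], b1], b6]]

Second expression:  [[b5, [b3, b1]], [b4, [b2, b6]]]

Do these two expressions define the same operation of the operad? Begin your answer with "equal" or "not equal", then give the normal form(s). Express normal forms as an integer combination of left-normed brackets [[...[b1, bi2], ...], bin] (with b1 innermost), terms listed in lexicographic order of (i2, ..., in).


The first expression, normalized: [[[[[b1, b2], b4], b6], b3], b5] - [[[[[b1, b2], b4], b6], b5], b3] - [[[[[b1, b4], b2], b6], b3], b5] + [[[[[b1, b4], b2], b6], b5], b3]
The second expression, normalized: -[[[[[b1, b3], b5], b2], b6], b4] + [[[[[b1, b3], b5], b4], b2], b6] - [[[[[b1, b3], b5], b4], b6], b2] + [[[[[b1, b3], b5], b6], b2], b4]
Distinct normal forms: not equal.

not equal; the first gives [[[[[b1, b2], b4], b6], b3], b5] - [[[[[b1, b2], b4], b6], b5], b3] - [[[[[b1, b4], b2], b6], b3], b5] + [[[[[b1, b4], b2], b6], b5], b3] and the second -[[[[[b1, b3], b5], b2], b6], b4] + [[[[[b1, b3], b5], b4], b2], b6] - [[[[[b1, b3], b5], b4], b6], b2] + [[[[[b1, b3], b5], b6], b2], b4]


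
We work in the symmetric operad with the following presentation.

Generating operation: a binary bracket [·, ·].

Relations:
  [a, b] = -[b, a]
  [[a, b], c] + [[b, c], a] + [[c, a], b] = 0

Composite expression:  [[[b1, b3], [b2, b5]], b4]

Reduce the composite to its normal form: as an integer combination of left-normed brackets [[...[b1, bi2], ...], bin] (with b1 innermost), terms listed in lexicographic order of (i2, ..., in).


[[[[b1, b3], b2], b5], b4] - [[[[b1, b3], b5], b2], b4]

A multilinear Lie element is pinned by b1-initial words (b1 innermost).
Composite bracket: [[[b1, b3], [b2, b5]], b4]
Under [a, b] = ab - ba we get 16 signed associative words (2^4 = 16).
Words beginning with b1 determine it all:
  from b1b3b2b5b4, sign +1: term +[[[[b1, b3], b2], b5], b4]
  from b1b3b5b2b4, sign -1: term -[[[[b1, b3], b5], b2], b4]


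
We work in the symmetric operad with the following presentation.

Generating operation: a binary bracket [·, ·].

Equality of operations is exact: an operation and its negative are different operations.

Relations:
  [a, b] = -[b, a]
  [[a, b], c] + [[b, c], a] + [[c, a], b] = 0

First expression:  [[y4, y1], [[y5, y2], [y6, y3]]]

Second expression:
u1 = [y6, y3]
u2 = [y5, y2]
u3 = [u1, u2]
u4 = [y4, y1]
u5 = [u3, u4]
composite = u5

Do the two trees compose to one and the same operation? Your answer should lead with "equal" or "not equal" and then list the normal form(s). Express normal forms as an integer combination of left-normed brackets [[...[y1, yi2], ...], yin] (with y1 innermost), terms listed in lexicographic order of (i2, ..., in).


The first expression reduces to -[[[[[y1, y4], y2], y5], y3], y6] + [[[[[y1, y4], y2], y5], y6], y3] + [[[[[y1, y4], y3], y6], y2], y5] - [[[[[y1, y4], y3], y6], y5], y2] + [[[[[y1, y4], y5], y2], y3], y6] - [[[[[y1, y4], y5], y2], y6], y3] - [[[[[y1, y4], y6], y3], y2], y5] + [[[[[y1, y4], y6], y3], y5], y2]
The second expression reduces to -[[[[[y1, y4], y2], y5], y3], y6] + [[[[[y1, y4], y2], y5], y6], y3] + [[[[[y1, y4], y3], y6], y2], y5] - [[[[[y1, y4], y3], y6], y5], y2] + [[[[[y1, y4], y5], y2], y3], y6] - [[[[[y1, y4], y5], y2], y6], y3] - [[[[[y1, y4], y6], y3], y2], y5] + [[[[[y1, y4], y6], y3], y5], y2]
The normal forms match — equal.

equal: each reduces to -[[[[[y1, y4], y2], y5], y3], y6] + [[[[[y1, y4], y2], y5], y6], y3] + [[[[[y1, y4], y3], y6], y2], y5] - [[[[[y1, y4], y3], y6], y5], y2] + [[[[[y1, y4], y5], y2], y3], y6] - [[[[[y1, y4], y5], y2], y6], y3] - [[[[[y1, y4], y6], y3], y2], y5] + [[[[[y1, y4], y6], y3], y5], y2]
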